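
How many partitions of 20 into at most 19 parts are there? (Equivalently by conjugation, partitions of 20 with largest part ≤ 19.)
p(20, parts ≤ 19) = 626

Use the recurrence p(n, m) = p(n, m−1) + p(n−m, m): either the largest part is < m (count p(n, m−1)) or the largest part is exactly m (remove one copy of m, count p(n−m, m)). With p(0, ·) = 1 this gives p(20, parts ≤ 19) = 626. (By conjugating Young diagrams, this also counts partitions of 20 into at most 19 parts.)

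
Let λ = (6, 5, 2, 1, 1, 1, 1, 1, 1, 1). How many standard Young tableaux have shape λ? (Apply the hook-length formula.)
# SYT of shape (6, 5, 2, 1, 1, 1, 1, 1, 1, 1) = 21829632

Hook-length formula: f^λ = n! / Π hook(c), product over all cells c of the Young diagram. For λ = (6, 5, 2, 1, 1, 1, 1, 1, 1, 1), n = 20 boxes. Hook lengths by row (left-to-right, top-to-bottom): [15, 7, 5, 4, 3, 1]; [13, 5, 3, 2, 1]; [9, 1]; [7]; [6]; [5]; [4]; [3]; [2]; [1]. Product of hooks = 111449520000. So f^λ = 20! / 111449520000 = 2432902008176640000 / 111449520000 = 21829632.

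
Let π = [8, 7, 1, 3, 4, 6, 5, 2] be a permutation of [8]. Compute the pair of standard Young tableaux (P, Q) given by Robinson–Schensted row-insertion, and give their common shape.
P = [1, 2, 4, 5] / [3] / [6] / [7] / [8];  Q = [1, 4, 5, 6] / [2] / [3] / [7] / [8];  common shape = (4, 1, 1, 1, 1)

Row-insert the values π_1, π_2, … into P one at a time, bumping the leftmost entry strictly greater than the inserted value down to the next row. The recording tableau Q records, in position (i, j), the step at which that cell was added to P.
  Insert 8 (step 1): P = [8];  Q = [1]
  Insert 7 (step 2): P = [7] / [8];  Q = [1] / [2]
  Insert 1 (step 3): P = [1] / [7] / [8];  Q = [1] / [2] / [3]
  Insert 3 (step 4): P = [1, 3] / [7] / [8];  Q = [1, 4] / [2] / [3]
  Insert 4 (step 5): P = [1, 3, 4] / [7] / [8];  Q = [1, 4, 5] / [2] / [3]
  Insert 6 (step 6): P = [1, 3, 4, 6] / [7] / [8];  Q = [1, 4, 5, 6] / [2] / [3]
  Insert 5 (step 7): P = [1, 3, 4, 5] / [6] / [7] / [8];  Q = [1, 4, 5, 6] / [2] / [3] / [7]
  Insert 2 (step 8): P = [1, 2, 4, 5] / [3] / [6] / [7] / [8];  Q = [1, 4, 5, 6] / [2] / [3] / [7] / [8]
Final shape: (4, 1, 1, 1, 1).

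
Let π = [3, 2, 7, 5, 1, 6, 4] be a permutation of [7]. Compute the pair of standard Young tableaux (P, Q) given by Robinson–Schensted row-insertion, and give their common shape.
P = [1, 4, 6] / [2, 5] / [3, 7];  Q = [1, 3, 6] / [2, 4] / [5, 7];  common shape = (3, 2, 2)

Row-insert the values π_1, π_2, … into P one at a time, bumping the leftmost entry strictly greater than the inserted value down to the next row. The recording tableau Q records, in position (i, j), the step at which that cell was added to P.
  Insert 3 (step 1): P = [3];  Q = [1]
  Insert 2 (step 2): P = [2] / [3];  Q = [1] / [2]
  Insert 7 (step 3): P = [2, 7] / [3];  Q = [1, 3] / [2]
  Insert 5 (step 4): P = [2, 5] / [3, 7];  Q = [1, 3] / [2, 4]
  Insert 1 (step 5): P = [1, 5] / [2, 7] / [3];  Q = [1, 3] / [2, 4] / [5]
  Insert 6 (step 6): P = [1, 5, 6] / [2, 7] / [3];  Q = [1, 3, 6] / [2, 4] / [5]
  Insert 4 (step 7): P = [1, 4, 6] / [2, 5] / [3, 7];  Q = [1, 3, 6] / [2, 4] / [5, 7]
Final shape: (3, 2, 2).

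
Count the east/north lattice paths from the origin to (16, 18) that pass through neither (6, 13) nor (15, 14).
Number of paths = 1736046834

Inclusion–exclusion. Total paths: C(34, 16) = 2203961430. Through P₁: C(19, 6)·C(15, 10) = 81477396. Through P₂: C(29, 15)·C(5, 1) = 387793800. Since P₁ is strictly southwest of P₂, a monotone path through both must visit P₁ then P₂; paths through both = C(19, 6)·C(10, 9)·C(5, 1) = 1356600. Avoid both = 2203961430 − 81477396 − 387793800 + 1356600 = 1736046834.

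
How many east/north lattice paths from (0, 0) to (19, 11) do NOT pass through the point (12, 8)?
Number of paths = 39510900

Total paths from (0, 0) to (19, 11): C(30, 19) = 54627300. Paths through (12, 8): (paths (0, 0) → (12, 8)) × (paths (12, 8) → (19, 11)) = C(20, 12) · C(10, 7) = 125970 · 120 = 15116400. Avoidance count = 54627300 − 15116400 = 39510900.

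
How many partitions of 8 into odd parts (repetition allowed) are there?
p_odd(8) = 6

Partitions of 8 using only odd parts 1, 3, 5, …: 7+1, 5+3, 5+1+1+1, 3+3+1+1, 3+1+1+1+1+1, 1+1+1+1+1+1+1+1. There are 6. (Euler: this equals q(8), the number of distinct-part partitions.)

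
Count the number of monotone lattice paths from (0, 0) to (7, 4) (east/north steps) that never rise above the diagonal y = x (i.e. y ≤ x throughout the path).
Number of paths = 165

By the reflection principle (André's argument), the number of monotone paths to (7, 4) with n ≤ m that never go above y = x is C(11, 7) − C(11, 8) = 330 − 165 = 165.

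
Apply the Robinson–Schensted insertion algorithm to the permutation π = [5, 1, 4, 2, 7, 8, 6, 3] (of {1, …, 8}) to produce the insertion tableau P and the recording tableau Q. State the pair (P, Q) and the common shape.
P = [1, 2, 3, 8] / [4, 6] / [5, 7];  Q = [1, 3, 5, 6] / [2, 7] / [4, 8];  common shape = (4, 2, 2)

Row-insert the values π_1, π_2, … into P one at a time, bumping the leftmost entry strictly greater than the inserted value down to the next row. The recording tableau Q records, in position (i, j), the step at which that cell was added to P.
  Insert 5 (step 1): P = [5];  Q = [1]
  Insert 1 (step 2): P = [1] / [5];  Q = [1] / [2]
  Insert 4 (step 3): P = [1, 4] / [5];  Q = [1, 3] / [2]
  Insert 2 (step 4): P = [1, 2] / [4] / [5];  Q = [1, 3] / [2] / [4]
  Insert 7 (step 5): P = [1, 2, 7] / [4] / [5];  Q = [1, 3, 5] / [2] / [4]
  Insert 8 (step 6): P = [1, 2, 7, 8] / [4] / [5];  Q = [1, 3, 5, 6] / [2] / [4]
  Insert 6 (step 7): P = [1, 2, 6, 8] / [4, 7] / [5];  Q = [1, 3, 5, 6] / [2, 7] / [4]
  Insert 3 (step 8): P = [1, 2, 3, 8] / [4, 6] / [5, 7];  Q = [1, 3, 5, 6] / [2, 7] / [4, 8]
Final shape: (4, 2, 2).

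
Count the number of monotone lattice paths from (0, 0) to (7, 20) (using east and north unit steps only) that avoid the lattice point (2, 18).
Number of paths = 884040

Total paths from (0, 0) to (7, 20): C(27, 7) = 888030. Paths through (2, 18): (paths (0, 0) → (2, 18)) × (paths (2, 18) → (7, 20)) = C(20, 2) · C(7, 5) = 190 · 21 = 3990. Avoidance count = 888030 − 3990 = 884040.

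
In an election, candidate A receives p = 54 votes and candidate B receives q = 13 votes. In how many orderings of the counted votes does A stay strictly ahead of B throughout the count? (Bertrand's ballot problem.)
Strict-lead orderings = 15526004518640

Total orderings of the 67 votes with 54 for A: C(67, 54) = 25371763481680. By the Bertrand ballot formula (Cycle Lemma / reflection principle), the number of orderings in which A is strictly ahead of B throughout is (p − q)/(p + q) · C(p + q, p) = (54 − 13)/(54 + 13) · 25371763481680 = 15526004518640.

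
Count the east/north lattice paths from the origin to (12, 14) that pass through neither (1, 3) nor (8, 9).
Number of paths = 4637776

Inclusion–exclusion. Total paths: C(26, 12) = 9657700. Through P₁: C(4, 1)·C(22, 11) = 2821728. Through P₂: C(17, 8)·C(9, 4) = 3063060. Since P₁ is strictly southwest of P₂, a monotone path through both must visit P₁ then P₂; paths through both = C(4, 1)·C(13, 7)·C(9, 4) = 864864. Avoid both = 9657700 − 2821728 − 3063060 + 864864 = 4637776.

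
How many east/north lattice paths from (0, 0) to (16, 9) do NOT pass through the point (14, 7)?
Number of paths = 1345295

Total paths from (0, 0) to (16, 9): C(25, 16) = 2042975. Paths through (14, 7): (paths (0, 0) → (14, 7)) × (paths (14, 7) → (16, 9)) = C(21, 14) · C(4, 2) = 116280 · 6 = 697680. Avoidance count = 2042975 − 697680 = 1345295.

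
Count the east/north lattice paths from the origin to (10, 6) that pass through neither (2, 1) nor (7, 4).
Number of paths = 2527

Inclusion–exclusion. Total paths: C(16, 10) = 8008. Through P₁: C(3, 2)·C(13, 8) = 3861. Through P₂: C(11, 7)·C(5, 3) = 3300. Since P₁ is strictly southwest of P₂, a monotone path through both must visit P₁ then P₂; paths through both = C(3, 2)·C(8, 5)·C(5, 3) = 1680. Avoid both = 8008 − 3861 − 3300 + 1680 = 2527.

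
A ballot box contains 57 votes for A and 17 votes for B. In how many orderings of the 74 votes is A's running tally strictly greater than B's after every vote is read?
Strict-lead orderings = 12404138972881440

Total orderings of the 74 votes with 57 for A: C(74, 57) = 22947657099830664. By the Bertrand ballot formula (Cycle Lemma / reflection principle), the number of orderings in which A is strictly ahead of B throughout is (p − q)/(p + q) · C(p + q, p) = (57 − 17)/(57 + 17) · 22947657099830664 = 12404138972881440.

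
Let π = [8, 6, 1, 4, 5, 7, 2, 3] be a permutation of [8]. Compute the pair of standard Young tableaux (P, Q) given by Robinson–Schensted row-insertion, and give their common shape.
P = [1, 2, 3, 7] / [4, 5] / [6] / [8];  Q = [1, 4, 5, 6] / [2, 8] / [3] / [7];  common shape = (4, 2, 1, 1)

Row-insert the values π_1, π_2, … into P one at a time, bumping the leftmost entry strictly greater than the inserted value down to the next row. The recording tableau Q records, in position (i, j), the step at which that cell was added to P.
  Insert 8 (step 1): P = [8];  Q = [1]
  Insert 6 (step 2): P = [6] / [8];  Q = [1] / [2]
  Insert 1 (step 3): P = [1] / [6] / [8];  Q = [1] / [2] / [3]
  Insert 4 (step 4): P = [1, 4] / [6] / [8];  Q = [1, 4] / [2] / [3]
  Insert 5 (step 5): P = [1, 4, 5] / [6] / [8];  Q = [1, 4, 5] / [2] / [3]
  Insert 7 (step 6): P = [1, 4, 5, 7] / [6] / [8];  Q = [1, 4, 5, 6] / [2] / [3]
  Insert 2 (step 7): P = [1, 2, 5, 7] / [4] / [6] / [8];  Q = [1, 4, 5, 6] / [2] / [3] / [7]
  Insert 3 (step 8): P = [1, 2, 3, 7] / [4, 5] / [6] / [8];  Q = [1, 4, 5, 6] / [2, 8] / [3] / [7]
Final shape: (4, 2, 1, 1).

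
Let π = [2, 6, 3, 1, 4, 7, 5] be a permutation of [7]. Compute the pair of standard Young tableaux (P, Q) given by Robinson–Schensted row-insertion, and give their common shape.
P = [1, 3, 4, 5] / [2, 7] / [6];  Q = [1, 2, 5, 6] / [3, 7] / [4];  common shape = (4, 2, 1)

Row-insert the values π_1, π_2, … into P one at a time, bumping the leftmost entry strictly greater than the inserted value down to the next row. The recording tableau Q records, in position (i, j), the step at which that cell was added to P.
  Insert 2 (step 1): P = [2];  Q = [1]
  Insert 6 (step 2): P = [2, 6];  Q = [1, 2]
  Insert 3 (step 3): P = [2, 3] / [6];  Q = [1, 2] / [3]
  Insert 1 (step 4): P = [1, 3] / [2] / [6];  Q = [1, 2] / [3] / [4]
  Insert 4 (step 5): P = [1, 3, 4] / [2] / [6];  Q = [1, 2, 5] / [3] / [4]
  Insert 7 (step 6): P = [1, 3, 4, 7] / [2] / [6];  Q = [1, 2, 5, 6] / [3] / [4]
  Insert 5 (step 7): P = [1, 3, 4, 5] / [2, 7] / [6];  Q = [1, 2, 5, 6] / [3, 7] / [4]
Final shape: (4, 2, 1).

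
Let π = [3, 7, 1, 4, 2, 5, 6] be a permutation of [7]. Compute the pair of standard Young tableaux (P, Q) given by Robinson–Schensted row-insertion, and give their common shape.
P = [1, 2, 5, 6] / [3, 4] / [7];  Q = [1, 2, 6, 7] / [3, 4] / [5];  common shape = (4, 2, 1)

Row-insert the values π_1, π_2, … into P one at a time, bumping the leftmost entry strictly greater than the inserted value down to the next row. The recording tableau Q records, in position (i, j), the step at which that cell was added to P.
  Insert 3 (step 1): P = [3];  Q = [1]
  Insert 7 (step 2): P = [3, 7];  Q = [1, 2]
  Insert 1 (step 3): P = [1, 7] / [3];  Q = [1, 2] / [3]
  Insert 4 (step 4): P = [1, 4] / [3, 7];  Q = [1, 2] / [3, 4]
  Insert 2 (step 5): P = [1, 2] / [3, 4] / [7];  Q = [1, 2] / [3, 4] / [5]
  Insert 5 (step 6): P = [1, 2, 5] / [3, 4] / [7];  Q = [1, 2, 6] / [3, 4] / [5]
  Insert 6 (step 7): P = [1, 2, 5, 6] / [3, 4] / [7];  Q = [1, 2, 6, 7] / [3, 4] / [5]
Final shape: (4, 2, 1).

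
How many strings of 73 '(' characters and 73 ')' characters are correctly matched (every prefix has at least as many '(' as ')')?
C_73 = 79463489365077377841208237632349268884500

These balanced parentheses are counted by the Catalan number C_n = (1/(n + 1)) · C(2n, n). For n = 73: C_73 = (1/74) · C(146, 73) = 5880298213015725960249409584793845897453000/74 = 79463489365077377841208237632349268884500.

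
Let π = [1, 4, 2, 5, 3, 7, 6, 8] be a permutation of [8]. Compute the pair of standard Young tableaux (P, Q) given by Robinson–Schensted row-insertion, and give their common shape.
P = [1, 2, 3, 6, 8] / [4, 5, 7];  Q = [1, 2, 4, 6, 8] / [3, 5, 7];  common shape = (5, 3)

Row-insert the values π_1, π_2, … into P one at a time, bumping the leftmost entry strictly greater than the inserted value down to the next row. The recording tableau Q records, in position (i, j), the step at which that cell was added to P.
  Insert 1 (step 1): P = [1];  Q = [1]
  Insert 4 (step 2): P = [1, 4];  Q = [1, 2]
  Insert 2 (step 3): P = [1, 2] / [4];  Q = [1, 2] / [3]
  Insert 5 (step 4): P = [1, 2, 5] / [4];  Q = [1, 2, 4] / [3]
  Insert 3 (step 5): P = [1, 2, 3] / [4, 5];  Q = [1, 2, 4] / [3, 5]
  Insert 7 (step 6): P = [1, 2, 3, 7] / [4, 5];  Q = [1, 2, 4, 6] / [3, 5]
  Insert 6 (step 7): P = [1, 2, 3, 6] / [4, 5, 7];  Q = [1, 2, 4, 6] / [3, 5, 7]
  Insert 8 (step 8): P = [1, 2, 3, 6, 8] / [4, 5, 7];  Q = [1, 2, 4, 6, 8] / [3, 5, 7]
Final shape: (5, 3).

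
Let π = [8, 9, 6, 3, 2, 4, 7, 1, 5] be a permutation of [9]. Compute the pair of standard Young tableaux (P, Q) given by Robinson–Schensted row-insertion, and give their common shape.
P = [1, 4, 5] / [2, 7] / [3, 9] / [6] / [8];  Q = [1, 2, 7] / [3, 6] / [4, 9] / [5] / [8];  common shape = (3, 2, 2, 1, 1)

Row-insert the values π_1, π_2, … into P one at a time, bumping the leftmost entry strictly greater than the inserted value down to the next row. The recording tableau Q records, in position (i, j), the step at which that cell was added to P.
  Insert 8 (step 1): P = [8];  Q = [1]
  Insert 9 (step 2): P = [8, 9];  Q = [1, 2]
  Insert 6 (step 3): P = [6, 9] / [8];  Q = [1, 2] / [3]
  Insert 3 (step 4): P = [3, 9] / [6] / [8];  Q = [1, 2] / [3] / [4]
  Insert 2 (step 5): P = [2, 9] / [3] / [6] / [8];  Q = [1, 2] / [3] / [4] / [5]
  Insert 4 (step 6): P = [2, 4] / [3, 9] / [6] / [8];  Q = [1, 2] / [3, 6] / [4] / [5]
  Insert 7 (step 7): P = [2, 4, 7] / [3, 9] / [6] / [8];  Q = [1, 2, 7] / [3, 6] / [4] / [5]
  Insert 1 (step 8): P = [1, 4, 7] / [2, 9] / [3] / [6] / [8];  Q = [1, 2, 7] / [3, 6] / [4] / [5] / [8]
  Insert 5 (step 9): P = [1, 4, 5] / [2, 7] / [3, 9] / [6] / [8];  Q = [1, 2, 7] / [3, 6] / [4, 9] / [5] / [8]
Final shape: (3, 2, 2, 1, 1).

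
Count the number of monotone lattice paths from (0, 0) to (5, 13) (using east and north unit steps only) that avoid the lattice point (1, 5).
Number of paths = 5598

Total paths from (0, 0) to (5, 13): C(18, 5) = 8568. Paths through (1, 5): (paths (0, 0) → (1, 5)) × (paths (1, 5) → (5, 13)) = C(6, 1) · C(12, 4) = 6 · 495 = 2970. Avoidance count = 8568 − 2970 = 5598.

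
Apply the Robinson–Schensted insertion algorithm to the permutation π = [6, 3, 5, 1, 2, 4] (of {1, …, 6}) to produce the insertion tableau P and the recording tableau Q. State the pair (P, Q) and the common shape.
P = [1, 2, 4] / [3, 5] / [6];  Q = [1, 3, 6] / [2, 5] / [4];  common shape = (3, 2, 1)

Row-insert the values π_1, π_2, … into P one at a time, bumping the leftmost entry strictly greater than the inserted value down to the next row. The recording tableau Q records, in position (i, j), the step at which that cell was added to P.
  Insert 6 (step 1): P = [6];  Q = [1]
  Insert 3 (step 2): P = [3] / [6];  Q = [1] / [2]
  Insert 5 (step 3): P = [3, 5] / [6];  Q = [1, 3] / [2]
  Insert 1 (step 4): P = [1, 5] / [3] / [6];  Q = [1, 3] / [2] / [4]
  Insert 2 (step 5): P = [1, 2] / [3, 5] / [6];  Q = [1, 3] / [2, 5] / [4]
  Insert 4 (step 6): P = [1, 2, 4] / [3, 5] / [6];  Q = [1, 3, 6] / [2, 5] / [4]
Final shape: (3, 2, 1).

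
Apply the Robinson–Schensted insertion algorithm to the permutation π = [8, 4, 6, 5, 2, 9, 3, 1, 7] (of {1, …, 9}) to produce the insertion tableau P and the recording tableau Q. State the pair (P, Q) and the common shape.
P = [1, 3, 7] / [2, 5, 9] / [4] / [6] / [8];  Q = [1, 3, 6] / [2, 7, 9] / [4] / [5] / [8];  common shape = (3, 3, 1, 1, 1)

Row-insert the values π_1, π_2, … into P one at a time, bumping the leftmost entry strictly greater than the inserted value down to the next row. The recording tableau Q records, in position (i, j), the step at which that cell was added to P.
  Insert 8 (step 1): P = [8];  Q = [1]
  Insert 4 (step 2): P = [4] / [8];  Q = [1] / [2]
  Insert 6 (step 3): P = [4, 6] / [8];  Q = [1, 3] / [2]
  Insert 5 (step 4): P = [4, 5] / [6] / [8];  Q = [1, 3] / [2] / [4]
  Insert 2 (step 5): P = [2, 5] / [4] / [6] / [8];  Q = [1, 3] / [2] / [4] / [5]
  Insert 9 (step 6): P = [2, 5, 9] / [4] / [6] / [8];  Q = [1, 3, 6] / [2] / [4] / [5]
  Insert 3 (step 7): P = [2, 3, 9] / [4, 5] / [6] / [8];  Q = [1, 3, 6] / [2, 7] / [4] / [5]
  Insert 1 (step 8): P = [1, 3, 9] / [2, 5] / [4] / [6] / [8];  Q = [1, 3, 6] / [2, 7] / [4] / [5] / [8]
  Insert 7 (step 9): P = [1, 3, 7] / [2, 5, 9] / [4] / [6] / [8];  Q = [1, 3, 6] / [2, 7, 9] / [4] / [5] / [8]
Final shape: (3, 3, 1, 1, 1).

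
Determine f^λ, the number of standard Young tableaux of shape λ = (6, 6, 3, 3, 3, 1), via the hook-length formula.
# SYT of shape (6, 6, 3, 3, 3, 1) = 1018467450

Hook-length formula: f^λ = n! / Π hook(c), product over all cells c of the Young diagram. For λ = (6, 6, 3, 3, 3, 1), n = 22 boxes. Hook lengths by row (left-to-right, top-to-bottom): [11, 9, 8, 4, 3, 2]; [10, 8, 7, 3, 2, 1]; [6, 4, 3]; [5, 3, 2]; [4, 2, 1]; [1]. Product of hooks = 1103619686400. So f^λ = 22! / 1103619686400 = 1124000727777607680000 / 1103619686400 = 1018467450.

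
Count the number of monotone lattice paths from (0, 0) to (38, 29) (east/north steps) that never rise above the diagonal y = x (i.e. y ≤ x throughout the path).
Number of paths = 2022204605704914400

By the reflection principle (André's argument), the number of monotone paths to (38, 29) with n ≤ m that never go above y = x is C(67, 38) − C(67, 39) = 7886597962249166160 − 5864393356544251760 = 2022204605704914400.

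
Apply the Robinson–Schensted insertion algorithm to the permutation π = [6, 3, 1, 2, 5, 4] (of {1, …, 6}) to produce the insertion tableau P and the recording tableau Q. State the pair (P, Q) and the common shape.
P = [1, 2, 4] / [3, 5] / [6];  Q = [1, 4, 5] / [2, 6] / [3];  common shape = (3, 2, 1)

Row-insert the values π_1, π_2, … into P one at a time, bumping the leftmost entry strictly greater than the inserted value down to the next row. The recording tableau Q records, in position (i, j), the step at which that cell was added to P.
  Insert 6 (step 1): P = [6];  Q = [1]
  Insert 3 (step 2): P = [3] / [6];  Q = [1] / [2]
  Insert 1 (step 3): P = [1] / [3] / [6];  Q = [1] / [2] / [3]
  Insert 2 (step 4): P = [1, 2] / [3] / [6];  Q = [1, 4] / [2] / [3]
  Insert 5 (step 5): P = [1, 2, 5] / [3] / [6];  Q = [1, 4, 5] / [2] / [3]
  Insert 4 (step 6): P = [1, 2, 4] / [3, 5] / [6];  Q = [1, 4, 5] / [2, 6] / [3]
Final shape: (3, 2, 1).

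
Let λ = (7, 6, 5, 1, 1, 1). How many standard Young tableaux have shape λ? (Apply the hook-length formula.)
# SYT of shape (7, 6, 5, 1, 1, 1) = 203693490

Hook-length formula: f^λ = n! / Π hook(c), product over all cells c of the Young diagram. For λ = (7, 6, 5, 1, 1, 1), n = 21 boxes. Hook lengths by row (left-to-right, top-to-bottom): [12, 8, 7, 6, 5, 3, 1]; [10, 6, 5, 4, 3, 1]; [8, 4, 3, 2, 1]; [3]; [2]; [1]. Product of hooks = 250822656000. So f^λ = 21! / 250822656000 = 51090942171709440000 / 250822656000 = 203693490.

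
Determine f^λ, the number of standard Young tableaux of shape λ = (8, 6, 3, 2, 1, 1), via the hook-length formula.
# SYT of shape (8, 6, 3, 2, 1, 1) = 676889136

Hook-length formula: f^λ = n! / Π hook(c), product over all cells c of the Young diagram. For λ = (8, 6, 3, 2, 1, 1), n = 21 boxes. Hook lengths by row (left-to-right, top-to-bottom): [13, 10, 8, 6, 5, 4, 2, 1]; [10, 7, 5, 3, 2, 1]; [6, 3, 1]; [4, 1]; [2]; [1]. Product of hooks = 75479040000. So f^λ = 21! / 75479040000 = 51090942171709440000 / 75479040000 = 676889136.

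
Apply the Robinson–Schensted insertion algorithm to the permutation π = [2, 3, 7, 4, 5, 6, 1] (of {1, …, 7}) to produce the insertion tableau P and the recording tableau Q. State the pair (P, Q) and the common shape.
P = [1, 3, 4, 5, 6] / [2] / [7];  Q = [1, 2, 3, 5, 6] / [4] / [7];  common shape = (5, 1, 1)

Row-insert the values π_1, π_2, … into P one at a time, bumping the leftmost entry strictly greater than the inserted value down to the next row. The recording tableau Q records, in position (i, j), the step at which that cell was added to P.
  Insert 2 (step 1): P = [2];  Q = [1]
  Insert 3 (step 2): P = [2, 3];  Q = [1, 2]
  Insert 7 (step 3): P = [2, 3, 7];  Q = [1, 2, 3]
  Insert 4 (step 4): P = [2, 3, 4] / [7];  Q = [1, 2, 3] / [4]
  Insert 5 (step 5): P = [2, 3, 4, 5] / [7];  Q = [1, 2, 3, 5] / [4]
  Insert 6 (step 6): P = [2, 3, 4, 5, 6] / [7];  Q = [1, 2, 3, 5, 6] / [4]
  Insert 1 (step 7): P = [1, 3, 4, 5, 6] / [2] / [7];  Q = [1, 2, 3, 5, 6] / [4] / [7]
Final shape: (5, 1, 1).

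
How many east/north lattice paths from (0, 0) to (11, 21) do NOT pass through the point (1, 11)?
Number of paths = 126807408

Total paths from (0, 0) to (11, 21): C(32, 11) = 129024480. Paths through (1, 11): (paths (0, 0) → (1, 11)) × (paths (1, 11) → (11, 21)) = C(12, 1) · C(20, 10) = 12 · 184756 = 2217072. Avoidance count = 129024480 − 2217072 = 126807408.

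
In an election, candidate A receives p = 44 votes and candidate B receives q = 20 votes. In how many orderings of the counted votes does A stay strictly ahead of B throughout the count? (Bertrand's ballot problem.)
Strict-lead orderings = 7357397168494170

Total orderings of the 64 votes with 44 for A: C(64, 44) = 19619725782651120. By the Bertrand ballot formula (Cycle Lemma / reflection principle), the number of orderings in which A is strictly ahead of B throughout is (p − q)/(p + q) · C(p + q, p) = (44 − 20)/(44 + 20) · 19619725782651120 = 7357397168494170.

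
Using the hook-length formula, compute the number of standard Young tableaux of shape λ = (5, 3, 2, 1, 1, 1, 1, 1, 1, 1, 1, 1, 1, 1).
# SYT of shape (5, 3, 2, 1, 1, 1, 1, 1, 1, 1, 1, 1, 1, 1) = 2532320

Hook-length formula: f^λ = n! / Π hook(c), product over all cells c of the Young diagram. For λ = (5, 3, 2, 1, 1, 1, 1, 1, 1, 1, 1, 1, 1, 1), n = 21 boxes. Hook lengths by row (left-to-right, top-to-bottom): [18, 6, 4, 2, 1]; [15, 3, 1]; [13, 1]; [11]; [10]; [9]; [8]; [7]; [6]; [5]; [4]; [3]; [2]; [1]. Product of hooks = 20175547392000. So f^λ = 21! / 20175547392000 = 51090942171709440000 / 20175547392000 = 2532320.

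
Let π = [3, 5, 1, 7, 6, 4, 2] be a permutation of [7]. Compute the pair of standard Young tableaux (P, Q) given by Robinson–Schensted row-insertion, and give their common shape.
P = [1, 2, 6] / [3, 4] / [5] / [7];  Q = [1, 2, 4] / [3, 5] / [6] / [7];  common shape = (3, 2, 1, 1)

Row-insert the values π_1, π_2, … into P one at a time, bumping the leftmost entry strictly greater than the inserted value down to the next row. The recording tableau Q records, in position (i, j), the step at which that cell was added to P.
  Insert 3 (step 1): P = [3];  Q = [1]
  Insert 5 (step 2): P = [3, 5];  Q = [1, 2]
  Insert 1 (step 3): P = [1, 5] / [3];  Q = [1, 2] / [3]
  Insert 7 (step 4): P = [1, 5, 7] / [3];  Q = [1, 2, 4] / [3]
  Insert 6 (step 5): P = [1, 5, 6] / [3, 7];  Q = [1, 2, 4] / [3, 5]
  Insert 4 (step 6): P = [1, 4, 6] / [3, 5] / [7];  Q = [1, 2, 4] / [3, 5] / [6]
  Insert 2 (step 7): P = [1, 2, 6] / [3, 4] / [5] / [7];  Q = [1, 2, 4] / [3, 5] / [6] / [7]
Final shape: (3, 2, 1, 1).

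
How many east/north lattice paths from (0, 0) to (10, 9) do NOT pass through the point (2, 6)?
Number of paths = 87758

Total paths from (0, 0) to (10, 9): C(19, 10) = 92378. Paths through (2, 6): (paths (0, 0) → (2, 6)) × (paths (2, 6) → (10, 9)) = C(8, 2) · C(11, 8) = 28 · 165 = 4620. Avoidance count = 92378 − 4620 = 87758.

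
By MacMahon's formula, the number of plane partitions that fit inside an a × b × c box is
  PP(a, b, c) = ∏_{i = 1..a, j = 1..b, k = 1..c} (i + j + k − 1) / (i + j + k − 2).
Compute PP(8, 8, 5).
PP(8, 8, 5) = 3940599631842016

Evaluate the triple product over i = 1..8, j = 1..8, k = 1..5. The factors are (2/1) · (3/2) · (4/3) · (5/4) · (6/5) · (3/2) · (4/3) · (5/4) · … (320 factors total). The numerators and denominators telescope so the product is an integer; carrying out the multiplication exactly gives PP(8, 8, 5) = 3940599631842016.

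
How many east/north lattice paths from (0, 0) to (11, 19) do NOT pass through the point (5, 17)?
Number of paths = 53889948

Total paths from (0, 0) to (11, 19): C(30, 11) = 54627300. Paths through (5, 17): (paths (0, 0) → (5, 17)) × (paths (5, 17) → (11, 19)) = C(22, 5) · C(8, 6) = 26334 · 28 = 737352. Avoidance count = 54627300 − 737352 = 53889948.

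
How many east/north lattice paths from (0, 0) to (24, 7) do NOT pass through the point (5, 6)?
Number of paths = 2620335

Total paths from (0, 0) to (24, 7): C(31, 24) = 2629575. Paths through (5, 6): (paths (0, 0) → (5, 6)) × (paths (5, 6) → (24, 7)) = C(11, 5) · C(20, 19) = 462 · 20 = 9240. Avoidance count = 2629575 − 9240 = 2620335.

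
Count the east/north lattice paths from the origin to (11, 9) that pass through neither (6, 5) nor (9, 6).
Number of paths = 78178

Inclusion–exclusion. Total paths: C(20, 11) = 167960. Through P₁: C(11, 6)·C(9, 5) = 58212. Through P₂: C(15, 9)·C(5, 2) = 50050. Since P₁ is strictly southwest of P₂, a monotone path through both must visit P₁ then P₂; paths through both = C(11, 6)·C(4, 3)·C(5, 2) = 18480. Avoid both = 167960 − 58212 − 50050 + 18480 = 78178.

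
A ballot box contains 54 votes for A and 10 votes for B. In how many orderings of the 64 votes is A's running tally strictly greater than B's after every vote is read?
Strict-lead orderings = 104137835186

Total orderings of the 64 votes with 54 for A: C(64, 54) = 151473214816. By the Bertrand ballot formula (Cycle Lemma / reflection principle), the number of orderings in which A is strictly ahead of B throughout is (p − q)/(p + q) · C(p + q, p) = (54 − 10)/(54 + 10) · 151473214816 = 104137835186.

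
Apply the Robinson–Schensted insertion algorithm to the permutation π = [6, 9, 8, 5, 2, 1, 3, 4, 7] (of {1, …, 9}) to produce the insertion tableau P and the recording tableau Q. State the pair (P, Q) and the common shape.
P = [1, 3, 4, 7] / [2, 8] / [5] / [6] / [9];  Q = [1, 2, 8, 9] / [3, 7] / [4] / [5] / [6];  common shape = (4, 2, 1, 1, 1)

Row-insert the values π_1, π_2, … into P one at a time, bumping the leftmost entry strictly greater than the inserted value down to the next row. The recording tableau Q records, in position (i, j), the step at which that cell was added to P.
  Insert 6 (step 1): P = [6];  Q = [1]
  Insert 9 (step 2): P = [6, 9];  Q = [1, 2]
  Insert 8 (step 3): P = [6, 8] / [9];  Q = [1, 2] / [3]
  Insert 5 (step 4): P = [5, 8] / [6] / [9];  Q = [1, 2] / [3] / [4]
  Insert 2 (step 5): P = [2, 8] / [5] / [6] / [9];  Q = [1, 2] / [3] / [4] / [5]
  Insert 1 (step 6): P = [1, 8] / [2] / [5] / [6] / [9];  Q = [1, 2] / [3] / [4] / [5] / [6]
  Insert 3 (step 7): P = [1, 3] / [2, 8] / [5] / [6] / [9];  Q = [1, 2] / [3, 7] / [4] / [5] / [6]
  Insert 4 (step 8): P = [1, 3, 4] / [2, 8] / [5] / [6] / [9];  Q = [1, 2, 8] / [3, 7] / [4] / [5] / [6]
  Insert 7 (step 9): P = [1, 3, 4, 7] / [2, 8] / [5] / [6] / [9];  Q = [1, 2, 8, 9] / [3, 7] / [4] / [5] / [6]
Final shape: (4, 2, 1, 1, 1).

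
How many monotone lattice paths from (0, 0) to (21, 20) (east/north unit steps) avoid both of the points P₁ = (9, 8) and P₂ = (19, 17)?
Number of paths = 139873030660

Inclusion–exclusion. Total paths: C(41, 21) = 269128937220. Through P₁: C(17, 9)·C(24, 12) = 65738032360. Through P₂: C(36, 19)·C(5, 2) = 85974966000. Since P₁ is strictly southwest of P₂, a monotone path through both must visit P₁ then P₂; paths through both = C(17, 9)·C(19, 10)·C(5, 2) = 22457091800. Avoid both = 269128937220 − 65738032360 − 85974966000 + 22457091800 = 139873030660.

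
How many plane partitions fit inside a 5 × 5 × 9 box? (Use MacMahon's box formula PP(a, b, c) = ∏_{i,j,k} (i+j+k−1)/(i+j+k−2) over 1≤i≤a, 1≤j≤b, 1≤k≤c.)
PP(5, 5, 9) = 1566039386912

Evaluate the triple product over i = 1..5, j = 1..5, k = 1..9. The factors are (2/1) · (3/2) · (4/3) · (5/4) · (6/5) · (7/6) · (8/7) · (9/8) · … (225 factors total). The numerators and denominators telescope so the product is an integer; carrying out the multiplication exactly gives PP(5, 5, 9) = 1566039386912.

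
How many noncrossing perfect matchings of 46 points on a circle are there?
C_23 = 343059613650

These noncrossing handshakes are counted by the Catalan number C_n = (1/(n + 1)) · C(2n, n). For n = 23: C_23 = (1/24) · C(46, 23) = 8233430727600/24 = 343059613650.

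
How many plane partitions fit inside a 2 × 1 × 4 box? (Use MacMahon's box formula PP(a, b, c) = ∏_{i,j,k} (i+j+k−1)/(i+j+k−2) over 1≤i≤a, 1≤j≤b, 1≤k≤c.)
PP(2, 1, 4) = 15

Evaluate the triple product over i = 1..2, j = 1..1, k = 1..4. The factors are (2/1) · (3/2) · (4/3) · (5/4) · (3/2) · (4/3) · (5/4) · (6/5). The numerators and denominators telescope so the product is an integer; carrying out the multiplication exactly gives PP(2, 1, 4) = 15.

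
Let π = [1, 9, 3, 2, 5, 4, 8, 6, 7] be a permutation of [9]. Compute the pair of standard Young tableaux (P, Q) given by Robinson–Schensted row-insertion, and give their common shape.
P = [1, 2, 4, 6, 7] / [3, 5, 8] / [9];  Q = [1, 2, 5, 7, 9] / [3, 6, 8] / [4];  common shape = (5, 3, 1)

Row-insert the values π_1, π_2, … into P one at a time, bumping the leftmost entry strictly greater than the inserted value down to the next row. The recording tableau Q records, in position (i, j), the step at which that cell was added to P.
  Insert 1 (step 1): P = [1];  Q = [1]
  Insert 9 (step 2): P = [1, 9];  Q = [1, 2]
  Insert 3 (step 3): P = [1, 3] / [9];  Q = [1, 2] / [3]
  Insert 2 (step 4): P = [1, 2] / [3] / [9];  Q = [1, 2] / [3] / [4]
  Insert 5 (step 5): P = [1, 2, 5] / [3] / [9];  Q = [1, 2, 5] / [3] / [4]
  Insert 4 (step 6): P = [1, 2, 4] / [3, 5] / [9];  Q = [1, 2, 5] / [3, 6] / [4]
  Insert 8 (step 7): P = [1, 2, 4, 8] / [3, 5] / [9];  Q = [1, 2, 5, 7] / [3, 6] / [4]
  Insert 6 (step 8): P = [1, 2, 4, 6] / [3, 5, 8] / [9];  Q = [1, 2, 5, 7] / [3, 6, 8] / [4]
  Insert 7 (step 9): P = [1, 2, 4, 6, 7] / [3, 5, 8] / [9];  Q = [1, 2, 5, 7, 9] / [3, 6, 8] / [4]
Final shape: (5, 3, 1).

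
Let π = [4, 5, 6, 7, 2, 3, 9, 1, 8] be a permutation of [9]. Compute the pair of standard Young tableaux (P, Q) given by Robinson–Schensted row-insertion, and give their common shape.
P = [1, 3, 6, 7, 8] / [2, 5, 9] / [4];  Q = [1, 2, 3, 4, 7] / [5, 6, 9] / [8];  common shape = (5, 3, 1)

Row-insert the values π_1, π_2, … into P one at a time, bumping the leftmost entry strictly greater than the inserted value down to the next row. The recording tableau Q records, in position (i, j), the step at which that cell was added to P.
  Insert 4 (step 1): P = [4];  Q = [1]
  Insert 5 (step 2): P = [4, 5];  Q = [1, 2]
  Insert 6 (step 3): P = [4, 5, 6];  Q = [1, 2, 3]
  Insert 7 (step 4): P = [4, 5, 6, 7];  Q = [1, 2, 3, 4]
  Insert 2 (step 5): P = [2, 5, 6, 7] / [4];  Q = [1, 2, 3, 4] / [5]
  Insert 3 (step 6): P = [2, 3, 6, 7] / [4, 5];  Q = [1, 2, 3, 4] / [5, 6]
  Insert 9 (step 7): P = [2, 3, 6, 7, 9] / [4, 5];  Q = [1, 2, 3, 4, 7] / [5, 6]
  Insert 1 (step 8): P = [1, 3, 6, 7, 9] / [2, 5] / [4];  Q = [1, 2, 3, 4, 7] / [5, 6] / [8]
  Insert 8 (step 9): P = [1, 3, 6, 7, 8] / [2, 5, 9] / [4];  Q = [1, 2, 3, 4, 7] / [5, 6, 9] / [8]
Final shape: (5, 3, 1).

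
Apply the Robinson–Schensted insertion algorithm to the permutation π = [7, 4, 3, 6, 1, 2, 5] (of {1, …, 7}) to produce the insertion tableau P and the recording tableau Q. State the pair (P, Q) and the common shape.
P = [1, 2, 5] / [3, 6] / [4] / [7];  Q = [1, 4, 7] / [2, 6] / [3] / [5];  common shape = (3, 2, 1, 1)

Row-insert the values π_1, π_2, … into P one at a time, bumping the leftmost entry strictly greater than the inserted value down to the next row. The recording tableau Q records, in position (i, j), the step at which that cell was added to P.
  Insert 7 (step 1): P = [7];  Q = [1]
  Insert 4 (step 2): P = [4] / [7];  Q = [1] / [2]
  Insert 3 (step 3): P = [3] / [4] / [7];  Q = [1] / [2] / [3]
  Insert 6 (step 4): P = [3, 6] / [4] / [7];  Q = [1, 4] / [2] / [3]
  Insert 1 (step 5): P = [1, 6] / [3] / [4] / [7];  Q = [1, 4] / [2] / [3] / [5]
  Insert 2 (step 6): P = [1, 2] / [3, 6] / [4] / [7];  Q = [1, 4] / [2, 6] / [3] / [5]
  Insert 5 (step 7): P = [1, 2, 5] / [3, 6] / [4] / [7];  Q = [1, 4, 7] / [2, 6] / [3] / [5]
Final shape: (3, 2, 1, 1).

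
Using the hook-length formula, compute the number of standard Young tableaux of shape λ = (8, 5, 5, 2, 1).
# SYT of shape (8, 5, 5, 2, 1) = 290990700

Hook-length formula: f^λ = n! / Π hook(c), product over all cells c of the Young diagram. For λ = (8, 5, 5, 2, 1), n = 21 boxes. Hook lengths by row (left-to-right, top-to-bottom): [12, 10, 8, 7, 6, 3, 2, 1]; [8, 6, 4, 3, 2]; [7, 5, 3, 2, 1]; [3, 1]; [1]. Product of hooks = 175575859200. So f^λ = 21! / 175575859200 = 51090942171709440000 / 175575859200 = 290990700.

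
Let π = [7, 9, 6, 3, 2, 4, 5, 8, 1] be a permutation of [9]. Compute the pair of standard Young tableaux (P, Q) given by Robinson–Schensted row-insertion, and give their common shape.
P = [1, 4, 5, 8] / [2, 9] / [3] / [6] / [7];  Q = [1, 2, 7, 8] / [3, 6] / [4] / [5] / [9];  common shape = (4, 2, 1, 1, 1)

Row-insert the values π_1, π_2, … into P one at a time, bumping the leftmost entry strictly greater than the inserted value down to the next row. The recording tableau Q records, in position (i, j), the step at which that cell was added to P.
  Insert 7 (step 1): P = [7];  Q = [1]
  Insert 9 (step 2): P = [7, 9];  Q = [1, 2]
  Insert 6 (step 3): P = [6, 9] / [7];  Q = [1, 2] / [3]
  Insert 3 (step 4): P = [3, 9] / [6] / [7];  Q = [1, 2] / [3] / [4]
  Insert 2 (step 5): P = [2, 9] / [3] / [6] / [7];  Q = [1, 2] / [3] / [4] / [5]
  Insert 4 (step 6): P = [2, 4] / [3, 9] / [6] / [7];  Q = [1, 2] / [3, 6] / [4] / [5]
  Insert 5 (step 7): P = [2, 4, 5] / [3, 9] / [6] / [7];  Q = [1, 2, 7] / [3, 6] / [4] / [5]
  Insert 8 (step 8): P = [2, 4, 5, 8] / [3, 9] / [6] / [7];  Q = [1, 2, 7, 8] / [3, 6] / [4] / [5]
  Insert 1 (step 9): P = [1, 4, 5, 8] / [2, 9] / [3] / [6] / [7];  Q = [1, 2, 7, 8] / [3, 6] / [4] / [5] / [9]
Final shape: (4, 2, 1, 1, 1).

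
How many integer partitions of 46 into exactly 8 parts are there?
p(46, 8 parts) = 7564

Partitions of n into exactly k parts are in bijection with partitions of n − k into at most k parts (subtract 1 from each part). So p(46, exactly 8) = p(38, parts ≤ 8). Computing via the recurrence p(m, j) = p(m, j−1) + p(m−j, j) gives 7564.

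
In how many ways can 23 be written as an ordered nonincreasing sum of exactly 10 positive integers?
p(23, 10 parts) = 97

Partitions of n into exactly k parts are in bijection with partitions of n − k into at most k parts (subtract 1 from each part). So p(23, exactly 10) = p(13, parts ≤ 10). Computing via the recurrence p(m, j) = p(m, j−1) + p(m−j, j) gives 97.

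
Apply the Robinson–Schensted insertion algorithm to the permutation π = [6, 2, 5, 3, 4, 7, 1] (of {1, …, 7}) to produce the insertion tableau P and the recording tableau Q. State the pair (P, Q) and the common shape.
P = [1, 3, 4, 7] / [2] / [5] / [6];  Q = [1, 3, 5, 6] / [2] / [4] / [7];  common shape = (4, 1, 1, 1)

Row-insert the values π_1, π_2, … into P one at a time, bumping the leftmost entry strictly greater than the inserted value down to the next row. The recording tableau Q records, in position (i, j), the step at which that cell was added to P.
  Insert 6 (step 1): P = [6];  Q = [1]
  Insert 2 (step 2): P = [2] / [6];  Q = [1] / [2]
  Insert 5 (step 3): P = [2, 5] / [6];  Q = [1, 3] / [2]
  Insert 3 (step 4): P = [2, 3] / [5] / [6];  Q = [1, 3] / [2] / [4]
  Insert 4 (step 5): P = [2, 3, 4] / [5] / [6];  Q = [1, 3, 5] / [2] / [4]
  Insert 7 (step 6): P = [2, 3, 4, 7] / [5] / [6];  Q = [1, 3, 5, 6] / [2] / [4]
  Insert 1 (step 7): P = [1, 3, 4, 7] / [2] / [5] / [6];  Q = [1, 3, 5, 6] / [2] / [4] / [7]
Final shape: (4, 1, 1, 1).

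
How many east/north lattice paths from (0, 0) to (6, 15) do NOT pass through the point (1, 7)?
Number of paths = 43968

Total paths from (0, 0) to (6, 15): C(21, 6) = 54264. Paths through (1, 7): (paths (0, 0) → (1, 7)) × (paths (1, 7) → (6, 15)) = C(8, 1) · C(13, 5) = 8 · 1287 = 10296. Avoidance count = 54264 − 10296 = 43968.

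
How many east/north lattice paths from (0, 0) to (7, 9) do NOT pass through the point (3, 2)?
Number of paths = 8140

Total paths from (0, 0) to (7, 9): C(16, 7) = 11440. Paths through (3, 2): (paths (0, 0) → (3, 2)) × (paths (3, 2) → (7, 9)) = C(5, 3) · C(11, 4) = 10 · 330 = 3300. Avoidance count = 11440 − 3300 = 8140.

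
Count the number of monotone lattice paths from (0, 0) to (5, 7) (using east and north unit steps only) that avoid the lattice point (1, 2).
Number of paths = 414

Total paths from (0, 0) to (5, 7): C(12, 5) = 792. Paths through (1, 2): (paths (0, 0) → (1, 2)) × (paths (1, 2) → (5, 7)) = C(3, 1) · C(9, 4) = 3 · 126 = 378. Avoidance count = 792 − 378 = 414.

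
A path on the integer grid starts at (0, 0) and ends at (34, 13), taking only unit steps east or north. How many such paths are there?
Number of paths = 140676848445

A monotone lattice path from (0, 0) to (34, 13) consists of 34 east steps and 13 north steps in some order, so it is determined by which 34 of the 47 steps are east. The count is C(47, 34) = 140676848445.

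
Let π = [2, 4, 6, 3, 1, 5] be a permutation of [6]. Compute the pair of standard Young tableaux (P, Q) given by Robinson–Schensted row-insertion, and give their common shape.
P = [1, 3, 5] / [2, 6] / [4];  Q = [1, 2, 3] / [4, 6] / [5];  common shape = (3, 2, 1)

Row-insert the values π_1, π_2, … into P one at a time, bumping the leftmost entry strictly greater than the inserted value down to the next row. The recording tableau Q records, in position (i, j), the step at which that cell was added to P.
  Insert 2 (step 1): P = [2];  Q = [1]
  Insert 4 (step 2): P = [2, 4];  Q = [1, 2]
  Insert 6 (step 3): P = [2, 4, 6];  Q = [1, 2, 3]
  Insert 3 (step 4): P = [2, 3, 6] / [4];  Q = [1, 2, 3] / [4]
  Insert 1 (step 5): P = [1, 3, 6] / [2] / [4];  Q = [1, 2, 3] / [4] / [5]
  Insert 5 (step 6): P = [1, 3, 5] / [2, 6] / [4];  Q = [1, 2, 3] / [4, 6] / [5]
Final shape: (3, 2, 1).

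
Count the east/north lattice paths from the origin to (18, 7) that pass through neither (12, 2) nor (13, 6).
Number of paths = 278596

Inclusion–exclusion. Total paths: C(25, 18) = 480700. Through P₁: C(14, 12)·C(11, 6) = 42042. Through P₂: C(19, 13)·C(6, 5) = 162792. Since P₁ is strictly southwest of P₂, a monotone path through both must visit P₁ then P₂; paths through both = C(14, 12)·C(5, 1)·C(6, 5) = 2730. Avoid both = 480700 − 42042 − 162792 + 2730 = 278596.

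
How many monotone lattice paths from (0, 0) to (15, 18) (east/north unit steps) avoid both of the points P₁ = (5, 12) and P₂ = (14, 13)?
Number of paths = 867626296

Inclusion–exclusion. Total paths: C(33, 15) = 1037158320. Through P₁: C(17, 5)·C(16, 10) = 49553504. Through P₂: C(27, 14)·C(6, 1) = 120349800. Since P₁ is strictly southwest of P₂, a monotone path through both must visit P₁ then P₂; paths through both = C(17, 5)·C(10, 9)·C(6, 1) = 371280. Avoid both = 1037158320 − 49553504 − 120349800 + 371280 = 867626296.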